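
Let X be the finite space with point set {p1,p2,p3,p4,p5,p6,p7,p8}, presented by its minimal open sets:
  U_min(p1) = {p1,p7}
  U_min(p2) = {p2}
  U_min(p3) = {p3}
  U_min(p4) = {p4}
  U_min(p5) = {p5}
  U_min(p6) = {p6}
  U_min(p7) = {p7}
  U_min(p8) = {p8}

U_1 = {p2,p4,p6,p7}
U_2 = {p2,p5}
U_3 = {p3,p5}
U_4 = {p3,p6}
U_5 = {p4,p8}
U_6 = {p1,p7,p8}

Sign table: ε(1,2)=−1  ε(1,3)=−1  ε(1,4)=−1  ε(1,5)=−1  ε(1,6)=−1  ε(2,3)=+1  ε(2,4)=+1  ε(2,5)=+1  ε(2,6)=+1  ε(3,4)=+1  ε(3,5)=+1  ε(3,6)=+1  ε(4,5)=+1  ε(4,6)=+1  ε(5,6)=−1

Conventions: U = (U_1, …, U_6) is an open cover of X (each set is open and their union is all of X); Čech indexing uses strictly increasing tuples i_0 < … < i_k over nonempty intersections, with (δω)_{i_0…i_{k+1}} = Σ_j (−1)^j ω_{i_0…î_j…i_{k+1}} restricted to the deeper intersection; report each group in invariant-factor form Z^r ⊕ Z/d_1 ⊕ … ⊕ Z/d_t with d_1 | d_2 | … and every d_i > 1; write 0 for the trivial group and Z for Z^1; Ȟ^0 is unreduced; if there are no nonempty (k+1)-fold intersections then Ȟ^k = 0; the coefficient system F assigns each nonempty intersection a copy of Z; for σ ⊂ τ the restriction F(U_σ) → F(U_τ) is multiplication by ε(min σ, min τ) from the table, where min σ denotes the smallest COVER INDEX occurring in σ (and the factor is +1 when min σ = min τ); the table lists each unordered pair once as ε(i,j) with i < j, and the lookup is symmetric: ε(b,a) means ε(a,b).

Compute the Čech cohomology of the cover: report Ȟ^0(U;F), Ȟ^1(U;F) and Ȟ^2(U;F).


Ȟ^0(U;F) ≅ 0,  Ȟ^1(U;F) ≅ Z ⊕ Z/2,  Ȟ^2(U;F) ≅ 0

nerve of the cover:
  U12={p2} U14={p6} U15={p4} U16={p7} U23={p5} U34={p3} U56={p8}
C dims 6,7; δ0: rk 6, SNF 1^5·2
Ȟ^0 = (6 − 6) − 0 = 0, so Ȟ^0 ≅ 0
Ȟ^1 = (7 − 0) − 6 = 1 plus torsion [2], so Ȟ^1 ≅ Z ⊕ Z/2
Ȟ^2 = (0 − 0) − 0 = 0, so Ȟ^2 ≅ 0


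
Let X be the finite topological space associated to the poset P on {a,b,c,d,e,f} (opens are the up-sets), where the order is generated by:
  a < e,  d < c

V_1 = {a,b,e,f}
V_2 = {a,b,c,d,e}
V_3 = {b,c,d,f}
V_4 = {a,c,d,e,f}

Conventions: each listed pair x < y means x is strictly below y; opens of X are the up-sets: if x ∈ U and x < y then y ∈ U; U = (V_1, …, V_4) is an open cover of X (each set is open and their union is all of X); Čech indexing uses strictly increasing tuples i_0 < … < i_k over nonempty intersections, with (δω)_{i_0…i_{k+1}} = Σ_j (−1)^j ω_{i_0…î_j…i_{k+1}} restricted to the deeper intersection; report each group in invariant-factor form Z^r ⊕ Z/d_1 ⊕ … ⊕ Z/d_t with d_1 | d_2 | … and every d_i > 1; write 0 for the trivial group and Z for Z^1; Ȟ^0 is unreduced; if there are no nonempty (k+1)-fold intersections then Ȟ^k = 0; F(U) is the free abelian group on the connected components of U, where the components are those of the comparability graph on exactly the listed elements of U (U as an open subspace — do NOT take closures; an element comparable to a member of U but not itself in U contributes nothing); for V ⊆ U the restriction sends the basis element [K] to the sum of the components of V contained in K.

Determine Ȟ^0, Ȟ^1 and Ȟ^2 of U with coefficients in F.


nonempty intersections:
  V12={a,b,e} V13={b,f} V14={a,e,f} V23={b,c,d} V24={a,c,d,e} V34={c,d,f}
  V123={b} V124={a,e} V134={f} V234={c,d}
components per intersection:
  V1: {a,e} {b} {f}
  V2: {a,e} {b} {c,d}
  V3: {b} {c,d} {f}
  V4: {a,e} {c,d} {f}
  V12: {a,e} {b}
  V13: {b} {f}
  V14: {a,e} {f}
  V23: {b} {c,d}
  V24: {a,e} {c,d}
  V34: {c,d} {f}
  V123: {b}
  V124: {a,e}
  V134: {f}
  V234: {c,d}
C dims 12,12,4; δ0: rk 8, SNF 1^8; δ1: rk 4, SNF 1^4
Ȟ^0: (12−8)−0=4 ⇒ Z^4
Ȟ^1: (12−4)−8=0 ⇒ 0
Ȟ^2: (4−0)−4=0 ⇒ 0

Ȟ^0 = Z^4, Ȟ^1 = 0, Ȟ^2 = 0


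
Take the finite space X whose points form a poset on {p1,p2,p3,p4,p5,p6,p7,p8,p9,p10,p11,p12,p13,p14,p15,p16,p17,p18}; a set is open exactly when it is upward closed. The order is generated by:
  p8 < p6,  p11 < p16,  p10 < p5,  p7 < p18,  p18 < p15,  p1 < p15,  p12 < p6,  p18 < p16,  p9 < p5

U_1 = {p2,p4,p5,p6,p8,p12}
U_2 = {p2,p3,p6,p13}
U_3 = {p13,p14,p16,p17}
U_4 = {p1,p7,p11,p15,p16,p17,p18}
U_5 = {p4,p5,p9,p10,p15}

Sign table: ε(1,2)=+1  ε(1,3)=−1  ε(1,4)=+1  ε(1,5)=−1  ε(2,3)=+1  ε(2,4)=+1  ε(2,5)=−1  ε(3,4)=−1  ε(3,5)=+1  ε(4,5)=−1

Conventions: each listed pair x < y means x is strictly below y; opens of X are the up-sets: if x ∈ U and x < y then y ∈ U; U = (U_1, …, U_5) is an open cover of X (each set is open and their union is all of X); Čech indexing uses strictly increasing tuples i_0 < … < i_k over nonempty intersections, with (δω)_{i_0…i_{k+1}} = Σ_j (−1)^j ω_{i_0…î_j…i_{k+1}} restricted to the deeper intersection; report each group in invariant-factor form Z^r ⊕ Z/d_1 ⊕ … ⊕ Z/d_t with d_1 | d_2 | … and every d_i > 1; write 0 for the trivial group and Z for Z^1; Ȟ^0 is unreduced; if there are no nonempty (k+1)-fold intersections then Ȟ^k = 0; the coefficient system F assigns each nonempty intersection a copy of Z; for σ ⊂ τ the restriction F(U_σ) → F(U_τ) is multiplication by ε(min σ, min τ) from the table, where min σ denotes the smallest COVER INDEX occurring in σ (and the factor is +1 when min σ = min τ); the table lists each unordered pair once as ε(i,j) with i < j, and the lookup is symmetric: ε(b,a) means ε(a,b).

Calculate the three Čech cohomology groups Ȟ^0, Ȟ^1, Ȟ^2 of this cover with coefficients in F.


Ȟ^0 ≅ 0, Ȟ^1 ≅ Z/2 and Ȟ^2 ≅ 0

nerve simplices:
  U12={p2,p6} U15={p4,p5} U23={p13} U34={p16,p17} U45={p15}
C dims 5,5; δ0: rk 5, SNF 1^4·2
degree 0: 5−5−0 = 0 → Ȟ^0 ≅ 0
degree 1: 5−0−5 = 0 plus torsion [2] → Ȟ^1 ≅ Z/2
degree 2: 0−0−0 = 0 → Ȟ^2 ≅ 0


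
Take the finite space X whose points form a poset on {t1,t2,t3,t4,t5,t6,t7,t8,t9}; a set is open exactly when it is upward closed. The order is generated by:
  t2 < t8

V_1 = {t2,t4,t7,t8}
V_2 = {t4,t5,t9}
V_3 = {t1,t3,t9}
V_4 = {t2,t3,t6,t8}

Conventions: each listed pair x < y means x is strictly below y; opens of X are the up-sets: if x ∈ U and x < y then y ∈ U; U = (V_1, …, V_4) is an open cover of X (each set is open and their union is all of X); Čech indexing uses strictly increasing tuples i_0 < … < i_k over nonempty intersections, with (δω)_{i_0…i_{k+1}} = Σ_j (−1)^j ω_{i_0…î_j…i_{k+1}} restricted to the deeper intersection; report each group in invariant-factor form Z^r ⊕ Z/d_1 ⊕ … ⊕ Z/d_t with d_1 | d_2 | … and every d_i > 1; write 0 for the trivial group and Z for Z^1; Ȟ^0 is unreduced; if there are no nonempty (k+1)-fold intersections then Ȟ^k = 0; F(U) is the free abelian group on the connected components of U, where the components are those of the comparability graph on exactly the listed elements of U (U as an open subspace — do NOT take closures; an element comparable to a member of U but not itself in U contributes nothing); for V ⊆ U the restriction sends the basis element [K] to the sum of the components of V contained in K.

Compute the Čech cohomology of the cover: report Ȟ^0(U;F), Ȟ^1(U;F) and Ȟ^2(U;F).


nonempty intersections:
  V12={t4} V14={t2,t8} V23={t9} V34={t3}
components per intersection:
  V1: {t2,t8} {t4} {t7}
  V2: {t4} {t5} {t9}
  V3: {t1} {t3} {t9}
  V4: {t2,t8} {t3} {t6}
  V12: {t4}
  V14: {t2,t8}
  V23: {t9}
  V34: {t3}
C dims 12,4; δ0: rk 4, SNF 1^4
Ȟ^0: (12−4)−0=8 ⇒ Z^8
Ȟ^1: (4−0)−4=0 ⇒ 0
Ȟ^2: (0−0)−0=0 ⇒ 0

Ȟ^0 = Z^8, Ȟ^1 = 0 and Ȟ^2 = 0


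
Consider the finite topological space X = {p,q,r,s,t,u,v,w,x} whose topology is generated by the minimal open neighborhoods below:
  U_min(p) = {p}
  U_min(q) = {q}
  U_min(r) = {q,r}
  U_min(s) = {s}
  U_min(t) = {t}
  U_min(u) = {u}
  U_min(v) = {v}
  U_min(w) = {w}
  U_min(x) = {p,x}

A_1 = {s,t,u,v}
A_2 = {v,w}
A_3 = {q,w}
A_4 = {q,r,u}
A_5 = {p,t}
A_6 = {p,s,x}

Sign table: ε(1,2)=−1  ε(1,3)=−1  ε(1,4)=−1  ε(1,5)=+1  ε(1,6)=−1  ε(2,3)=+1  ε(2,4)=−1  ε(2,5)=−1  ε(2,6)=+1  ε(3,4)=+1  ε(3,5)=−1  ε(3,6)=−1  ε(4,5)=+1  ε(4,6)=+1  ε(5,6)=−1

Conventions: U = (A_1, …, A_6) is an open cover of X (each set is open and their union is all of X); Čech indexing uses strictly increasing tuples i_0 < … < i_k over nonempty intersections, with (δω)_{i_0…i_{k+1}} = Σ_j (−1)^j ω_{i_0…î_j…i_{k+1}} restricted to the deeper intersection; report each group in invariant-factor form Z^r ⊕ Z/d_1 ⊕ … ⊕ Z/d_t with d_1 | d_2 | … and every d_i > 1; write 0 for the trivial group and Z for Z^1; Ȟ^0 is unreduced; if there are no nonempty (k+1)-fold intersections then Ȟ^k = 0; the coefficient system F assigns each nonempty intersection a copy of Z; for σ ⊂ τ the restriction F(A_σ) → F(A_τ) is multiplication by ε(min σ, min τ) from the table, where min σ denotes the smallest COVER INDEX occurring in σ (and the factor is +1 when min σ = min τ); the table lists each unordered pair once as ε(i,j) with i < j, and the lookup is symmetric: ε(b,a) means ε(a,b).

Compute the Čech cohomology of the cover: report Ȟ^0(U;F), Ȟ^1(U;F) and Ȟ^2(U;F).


intersection data:
  A12={v} A14={u} A15={t} A16={s} A23={w} A34={q} A56={p}
C dims 6,7; δ0: rk 5, SNF 1^5
Ȟ^0 = (6 − 5) − 0 = 1, so Ȟ^0 ≅ Z
Ȟ^1 = (7 − 0) − 5 = 2, so Ȟ^1 ≅ Z^2
Ȟ^2 = (0 − 0) − 0 = 0, so Ȟ^2 ≅ 0

Ȟ^0 = Z, Ȟ^1 = Z^2 and Ȟ^2 = 0


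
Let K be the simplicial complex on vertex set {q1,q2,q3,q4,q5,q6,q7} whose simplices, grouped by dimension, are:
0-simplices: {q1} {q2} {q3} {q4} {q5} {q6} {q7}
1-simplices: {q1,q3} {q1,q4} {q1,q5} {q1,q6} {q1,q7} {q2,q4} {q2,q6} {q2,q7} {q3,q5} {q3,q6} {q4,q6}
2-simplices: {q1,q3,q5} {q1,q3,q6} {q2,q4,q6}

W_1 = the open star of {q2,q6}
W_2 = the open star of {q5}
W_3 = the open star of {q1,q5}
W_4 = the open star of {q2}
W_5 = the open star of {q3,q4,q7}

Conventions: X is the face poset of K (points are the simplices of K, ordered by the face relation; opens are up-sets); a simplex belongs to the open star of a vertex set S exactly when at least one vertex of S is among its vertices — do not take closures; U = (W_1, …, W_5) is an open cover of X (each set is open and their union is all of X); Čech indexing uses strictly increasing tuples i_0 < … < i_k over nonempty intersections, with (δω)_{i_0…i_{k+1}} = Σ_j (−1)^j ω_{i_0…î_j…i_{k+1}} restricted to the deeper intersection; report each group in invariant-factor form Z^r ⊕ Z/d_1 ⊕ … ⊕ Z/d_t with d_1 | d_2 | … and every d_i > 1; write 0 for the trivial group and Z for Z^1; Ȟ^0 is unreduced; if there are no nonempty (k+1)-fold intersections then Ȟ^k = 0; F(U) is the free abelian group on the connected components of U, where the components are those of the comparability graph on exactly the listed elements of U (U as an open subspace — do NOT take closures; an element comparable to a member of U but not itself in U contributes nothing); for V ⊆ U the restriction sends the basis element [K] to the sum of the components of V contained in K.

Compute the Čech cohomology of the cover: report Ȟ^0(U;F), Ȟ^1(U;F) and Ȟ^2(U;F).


Ȟ^0 ≅ Z, Ȟ^1 ≅ Z^2 and Ȟ^2 ≅ 0

cover nerve:
  W1={{q2},{q6},{q1,q6},{q2,q4},{q2,q6},{q2,q7},{q3,q6},{q4,q6},{q1,q3,q6},{q2,q4,q6}} W2={{q5},{q1,q5},{q3,q5},{q1,q3,q5}} W3={{q1},{q5},{q1,q3},{q1,q4},{q1,q5},{q1,q6},{q1,q7},{q3,q5},{q1,q3,q5},{q1,q3,q6}} W4={{q2},{q2,q4},{q2,q6},{q2,q7},{q2,q4,q6}} W5={{q3},{q4},{q7},{q1,q3},{q1,q4},{q1,q7},{q2,q4},{q2,q7},{q3,q5},{q3,q6},{q4,q6},{q1,q3,q5},{q1,q3,q6},{q2,q4,q6}}
  W13={{q1,q6},{q1,q3,q6}} W14={{q2},{q2,q4},{q2,q6},{q2,q7},{q2,q4,q6}} W15={{q2,q4},{q2,q7},{q3,q6},{q4,q6},{q1,q3,q6},{q2,q4,q6}} W23={{q5},{q1,q5},{q3,q5},{q1,q3,q5}} W25={{q3,q5},{q1,q3,q5}} W35={{q1,q3},{q1,q4},{q1,q7},{q3,q5},{q1,q3,q5},{q1,q3,q6}} W45={{q2,q4},{q2,q7},{q2,q4,q6}}
  W135={{q1,q3,q6}} W145={{q2,q4},{q2,q7},{q2,q4,q6}} W235={{q3,q5},{q1,q3,q5}}
components per intersection:
  W1: {{q2},{q6},{q1,q6},{q2,q4},{q2,q6},{q2,q7},{q3,q6},{q4,q6},{q1,q3,q6},{q2,q4,q6}}
  W2: {{q5},{q1,q5},{q3,q5},{q1,q3,q5}}
  W3: {{q1},{q5},{q1,q3},{q1,q4},{q1,q5},{q1,q6},{q1,q7},{q3,q5},{q1,q3,q5},{q1,q3,q6}}
  W4: {{q2},{q2,q4},{q2,q6},{q2,q7},{q2,q4,q6}}
  W5: {{q3},{q1,q3},{q3,q5},{q3,q6},{q1,q3,q5},{q1,q3,q6}} {{q4},{q1,q4},{q2,q4},{q4,q6},{q2,q4,q6}} {{q7},{q1,q7},{q2,q7}}
  W13: {{q1,q6},{q1,q3,q6}}
  W14: {{q2},{q2,q4},{q2,q6},{q2,q7},{q2,q4,q6}}
  W15: {{q2,q4},{q4,q6},{q2,q4,q6}} {{q2,q7}} {{q3,q6},{q1,q3,q6}}
  W23: {{q5},{q1,q5},{q3,q5},{q1,q3,q5}}
  W25: {{q3,q5},{q1,q3,q5}}
  W35: {{q1,q3},{q3,q5},{q1,q3,q5},{q1,q3,q6}} {{q1,q4}} {{q1,q7}}
  W45: {{q2,q4},{q2,q4,q6}} {{q2,q7}}
  W135: {{q1,q3,q6}}
  W145: {{q2,q4},{q2,q4,q6}} {{q2,q7}}
  W235: {{q3,q5},{q1,q3,q5}}
C dims 7,12,4; δ0: rk 6, SNF 1^6; δ1: rk 4, SNF 1^4
Ȟ^0: (7−6)−0=1 ⇒ Z
Ȟ^1: (12−4)−6=2 ⇒ Z^2
Ȟ^2: (4−0)−4=0 ⇒ 0


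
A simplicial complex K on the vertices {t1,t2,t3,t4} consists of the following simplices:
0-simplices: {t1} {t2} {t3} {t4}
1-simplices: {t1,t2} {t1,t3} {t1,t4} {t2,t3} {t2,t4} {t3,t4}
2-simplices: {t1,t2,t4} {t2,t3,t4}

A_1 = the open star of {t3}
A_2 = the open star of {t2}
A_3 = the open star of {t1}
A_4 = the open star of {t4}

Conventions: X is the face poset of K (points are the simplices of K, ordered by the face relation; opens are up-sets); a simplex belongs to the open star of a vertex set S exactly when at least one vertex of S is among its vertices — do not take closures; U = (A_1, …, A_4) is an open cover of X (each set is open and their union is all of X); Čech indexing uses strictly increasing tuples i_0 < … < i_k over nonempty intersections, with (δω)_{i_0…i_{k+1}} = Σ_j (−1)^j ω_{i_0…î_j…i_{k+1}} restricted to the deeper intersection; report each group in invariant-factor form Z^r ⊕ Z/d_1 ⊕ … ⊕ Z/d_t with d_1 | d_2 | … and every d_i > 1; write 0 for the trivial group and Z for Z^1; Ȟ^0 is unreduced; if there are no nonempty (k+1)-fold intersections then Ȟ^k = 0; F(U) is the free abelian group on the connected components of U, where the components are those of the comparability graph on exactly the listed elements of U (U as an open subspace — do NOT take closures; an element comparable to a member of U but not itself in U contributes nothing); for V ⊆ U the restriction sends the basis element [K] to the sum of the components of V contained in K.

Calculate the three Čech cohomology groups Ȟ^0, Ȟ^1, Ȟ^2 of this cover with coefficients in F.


cover nerve:
  A1={{t3},{t1,t3},{t2,t3},{t3,t4},{t2,t3,t4}} A2={{t2},{t1,t2},{t2,t3},{t2,t4},{t1,t2,t4},{t2,t3,t4}} A3={{t1},{t1,t2},{t1,t3},{t1,t4},{t1,t2,t4}} A4={{t4},{t1,t4},{t2,t4},{t3,t4},{t1,t2,t4},{t2,t3,t4}}
  A12={{t2,t3},{t2,t3,t4}} A13={{t1,t3}} A14={{t3,t4},{t2,t3,t4}} A23={{t1,t2},{t1,t2,t4}} A24={{t2,t4},{t1,t2,t4},{t2,t3,t4}} A34={{t1,t4},{t1,t2,t4}}
  A124={{t2,t3,t4}} A234={{t1,t2,t4}}
components per intersection:
  A1: {{t3},{t1,t3},{t2,t3},{t3,t4},{t2,t3,t4}}
  A2: {{t2},{t1,t2},{t2,t3},{t2,t4},{t1,t2,t4},{t2,t3,t4}}
  A3: {{t1},{t1,t2},{t1,t3},{t1,t4},{t1,t2,t4}}
  A4: {{t4},{t1,t4},{t2,t4},{t3,t4},{t1,t2,t4},{t2,t3,t4}}
  A12: {{t2,t3},{t2,t3,t4}}
  A13: {{t1,t3}}
  A14: {{t3,t4},{t2,t3,t4}}
  A23: {{t1,t2},{t1,t2,t4}}
  A24: {{t2,t4},{t1,t2,t4},{t2,t3,t4}}
  A34: {{t1,t4},{t1,t2,t4}}
  A124: {{t2,t3,t4}}
  A234: {{t1,t2,t4}}
C dims 4,6,2; δ0: rk 3, SNF 1^3; δ1: rk 2, SNF 1^2
Ȟ^0: (4−3)−0=1 ⇒ Z
Ȟ^1: (6−2)−3=1 ⇒ Z
Ȟ^2: (2−0)−2=0 ⇒ 0

Ȟ^0(U;F) ≅ Z; Ȟ^1(U;F) ≅ Z; Ȟ^2(U;F) ≅ 0


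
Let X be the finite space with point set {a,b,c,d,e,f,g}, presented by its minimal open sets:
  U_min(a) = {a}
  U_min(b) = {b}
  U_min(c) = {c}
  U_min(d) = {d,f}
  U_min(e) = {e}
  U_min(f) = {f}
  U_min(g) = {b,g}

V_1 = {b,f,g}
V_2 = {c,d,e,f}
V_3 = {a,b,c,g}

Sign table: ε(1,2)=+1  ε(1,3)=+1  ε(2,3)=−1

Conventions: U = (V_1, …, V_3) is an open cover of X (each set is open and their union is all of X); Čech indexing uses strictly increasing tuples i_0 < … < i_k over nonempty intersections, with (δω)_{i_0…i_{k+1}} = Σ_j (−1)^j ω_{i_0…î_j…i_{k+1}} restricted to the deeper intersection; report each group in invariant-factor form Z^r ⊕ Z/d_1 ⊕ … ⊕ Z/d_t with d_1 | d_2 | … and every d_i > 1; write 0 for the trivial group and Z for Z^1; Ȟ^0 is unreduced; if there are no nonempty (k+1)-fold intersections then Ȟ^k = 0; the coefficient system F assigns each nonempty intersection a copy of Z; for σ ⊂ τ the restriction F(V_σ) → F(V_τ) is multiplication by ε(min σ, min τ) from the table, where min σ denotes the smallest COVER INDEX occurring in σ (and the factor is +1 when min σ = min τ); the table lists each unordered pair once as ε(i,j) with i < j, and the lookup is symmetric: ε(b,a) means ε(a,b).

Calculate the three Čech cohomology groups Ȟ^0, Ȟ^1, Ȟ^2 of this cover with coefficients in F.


Ȟ^0(U;F) ≅ 0, Ȟ^1(U;F) ≅ Z/2 and Ȟ^2(U;F) ≅ 0

nerve of the cover:
  V12={f} V13={b,g} V23={c}
C dims 3,3; δ0: rk 3, SNF 1^2·2
Ȟ^0 = (3 − 3) − 0 = 0, so Ȟ^0 ≅ 0
Ȟ^1 = (3 − 0) − 3 = 0 plus torsion [2], so Ȟ^1 ≅ Z/2
Ȟ^2 = (0 − 0) − 0 = 0, so Ȟ^2 ≅ 0


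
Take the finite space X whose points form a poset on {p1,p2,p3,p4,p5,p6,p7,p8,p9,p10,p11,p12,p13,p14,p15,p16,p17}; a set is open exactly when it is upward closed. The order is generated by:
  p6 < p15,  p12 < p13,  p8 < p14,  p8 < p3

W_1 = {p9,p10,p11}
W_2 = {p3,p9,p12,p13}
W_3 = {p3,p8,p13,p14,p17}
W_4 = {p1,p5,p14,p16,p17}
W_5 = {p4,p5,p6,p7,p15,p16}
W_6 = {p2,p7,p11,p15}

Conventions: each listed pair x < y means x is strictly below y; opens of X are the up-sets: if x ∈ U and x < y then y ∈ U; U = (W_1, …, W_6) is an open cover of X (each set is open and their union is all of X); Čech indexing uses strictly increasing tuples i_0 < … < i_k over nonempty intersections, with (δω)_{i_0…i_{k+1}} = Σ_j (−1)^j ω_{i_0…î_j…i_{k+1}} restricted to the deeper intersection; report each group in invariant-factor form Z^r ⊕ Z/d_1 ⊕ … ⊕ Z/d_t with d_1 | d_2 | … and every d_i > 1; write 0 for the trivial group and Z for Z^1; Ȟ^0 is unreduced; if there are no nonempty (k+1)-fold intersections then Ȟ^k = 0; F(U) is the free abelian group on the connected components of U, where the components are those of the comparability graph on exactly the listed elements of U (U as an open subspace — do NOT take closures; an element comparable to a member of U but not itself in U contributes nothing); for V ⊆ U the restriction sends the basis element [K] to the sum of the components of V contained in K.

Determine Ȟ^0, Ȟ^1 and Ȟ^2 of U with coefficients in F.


nonempty overlaps:
  W12={p9} W16={p11} W23={p3,p13} W34={p14,p17} W45={p5,p16} W56={p7,p15}
components per intersection:
  W1: {p9} {p10} {p11}
  W2: {p3} {p9} {p12,p13}
  W3: {p3,p8,p14} {p13} {p17}
  W4: {p1} {p5} {p14} {p16} {p17}
  W5: {p4} {p5} {p6,p15} {p7} {p16}
  W6: {p2} {p7} {p11} {p15}
  W12: {p9}
  W16: {p11}
  W23: {p3} {p13}
  W34: {p14} {p17}
  W45: {p5} {p16}
  W56: {p7} {p15}
C dims 23,10; δ0: rk 10, SNF 1^10
degree 0: 23−10−0 = 13 → Ȟ^0 ≅ Z^13
degree 1: 10−0−10 = 0 → Ȟ^1 ≅ 0
degree 2: 0−0−0 = 0 → Ȟ^2 ≅ 0

Ȟ^0(U;F) ≅ Z^13,  Ȟ^1(U;F) ≅ 0,  Ȟ^2(U;F) ≅ 0


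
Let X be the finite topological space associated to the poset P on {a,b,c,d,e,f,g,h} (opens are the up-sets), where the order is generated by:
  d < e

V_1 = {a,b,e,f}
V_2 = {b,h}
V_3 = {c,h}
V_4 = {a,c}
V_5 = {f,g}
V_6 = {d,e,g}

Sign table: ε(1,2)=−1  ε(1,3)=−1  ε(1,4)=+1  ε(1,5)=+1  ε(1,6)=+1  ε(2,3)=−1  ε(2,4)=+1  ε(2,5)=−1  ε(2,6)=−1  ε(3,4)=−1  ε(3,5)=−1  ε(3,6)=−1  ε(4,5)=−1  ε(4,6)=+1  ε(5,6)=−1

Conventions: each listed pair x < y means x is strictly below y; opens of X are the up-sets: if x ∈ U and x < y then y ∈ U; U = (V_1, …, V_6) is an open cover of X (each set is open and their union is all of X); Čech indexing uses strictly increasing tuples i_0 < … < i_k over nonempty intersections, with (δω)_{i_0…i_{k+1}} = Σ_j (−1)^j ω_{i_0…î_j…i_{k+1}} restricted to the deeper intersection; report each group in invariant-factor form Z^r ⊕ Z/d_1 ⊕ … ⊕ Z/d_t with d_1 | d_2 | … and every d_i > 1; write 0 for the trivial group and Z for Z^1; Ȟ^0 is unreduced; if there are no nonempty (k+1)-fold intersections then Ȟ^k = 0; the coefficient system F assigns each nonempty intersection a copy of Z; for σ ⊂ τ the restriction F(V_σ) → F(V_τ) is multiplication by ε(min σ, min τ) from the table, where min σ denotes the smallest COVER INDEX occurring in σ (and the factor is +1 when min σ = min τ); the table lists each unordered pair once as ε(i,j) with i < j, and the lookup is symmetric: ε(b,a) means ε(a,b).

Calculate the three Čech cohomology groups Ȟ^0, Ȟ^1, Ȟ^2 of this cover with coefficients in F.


Ȟ^0(U;F) ≅ 0, Ȟ^1(U;F) ≅ Z ⊕ Z/2, Ȟ^2(U;F) ≅ 0

cover nerve:
  V12={b} V14={a} V15={f} V16={e} V23={h} V34={c} V56={g}
C dims 6,7; δ0: rk 6, SNF 1^5·2
Ȟ^0: (6−6)−0=0 ⇒ 0
Ȟ^1: (7−0)−6=1 plus torsion [2] ⇒ Z ⊕ Z/2
Ȟ^2: (0−0)−0=0 ⇒ 0


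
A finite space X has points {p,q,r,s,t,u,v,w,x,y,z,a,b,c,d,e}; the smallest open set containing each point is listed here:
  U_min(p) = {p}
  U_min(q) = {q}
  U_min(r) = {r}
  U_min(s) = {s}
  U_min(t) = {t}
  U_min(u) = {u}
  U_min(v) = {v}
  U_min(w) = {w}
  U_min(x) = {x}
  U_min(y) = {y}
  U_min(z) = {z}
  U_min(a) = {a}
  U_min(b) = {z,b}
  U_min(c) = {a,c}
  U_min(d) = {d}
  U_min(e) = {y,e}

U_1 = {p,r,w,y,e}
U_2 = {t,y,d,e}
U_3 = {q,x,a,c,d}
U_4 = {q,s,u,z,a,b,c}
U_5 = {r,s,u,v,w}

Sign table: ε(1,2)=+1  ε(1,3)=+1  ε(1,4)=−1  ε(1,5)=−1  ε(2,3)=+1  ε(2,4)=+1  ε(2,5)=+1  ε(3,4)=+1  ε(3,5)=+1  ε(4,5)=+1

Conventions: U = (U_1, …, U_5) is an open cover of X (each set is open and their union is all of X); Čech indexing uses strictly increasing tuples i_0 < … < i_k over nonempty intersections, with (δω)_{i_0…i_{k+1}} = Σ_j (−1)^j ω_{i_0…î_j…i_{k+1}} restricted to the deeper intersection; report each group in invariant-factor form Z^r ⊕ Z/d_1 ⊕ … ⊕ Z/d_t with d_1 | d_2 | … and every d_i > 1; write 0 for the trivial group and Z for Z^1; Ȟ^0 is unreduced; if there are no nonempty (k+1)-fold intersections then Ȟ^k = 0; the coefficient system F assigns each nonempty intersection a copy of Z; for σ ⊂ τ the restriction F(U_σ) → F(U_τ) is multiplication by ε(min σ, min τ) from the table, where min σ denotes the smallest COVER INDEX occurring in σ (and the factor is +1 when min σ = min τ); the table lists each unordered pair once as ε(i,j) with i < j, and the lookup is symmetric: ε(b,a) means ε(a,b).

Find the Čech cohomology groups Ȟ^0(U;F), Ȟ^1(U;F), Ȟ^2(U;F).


Ȟ^0 ≅ 0, Ȟ^1 ≅ Z/2, Ȟ^2 ≅ 0

nerve of the cover:
  U12={y,e} U15={r,w} U23={d} U34={q,a,c} U45={s,u}
C dims 5,5; δ0: rk 5, SNF 1^4·2
Ȟ^0 = (5 − 5) − 0 = 0, so Ȟ^0 ≅ 0
Ȟ^1 = (5 − 0) − 5 = 0 plus torsion [2], so Ȟ^1 ≅ Z/2
Ȟ^2 = (0 − 0) − 0 = 0, so Ȟ^2 ≅ 0


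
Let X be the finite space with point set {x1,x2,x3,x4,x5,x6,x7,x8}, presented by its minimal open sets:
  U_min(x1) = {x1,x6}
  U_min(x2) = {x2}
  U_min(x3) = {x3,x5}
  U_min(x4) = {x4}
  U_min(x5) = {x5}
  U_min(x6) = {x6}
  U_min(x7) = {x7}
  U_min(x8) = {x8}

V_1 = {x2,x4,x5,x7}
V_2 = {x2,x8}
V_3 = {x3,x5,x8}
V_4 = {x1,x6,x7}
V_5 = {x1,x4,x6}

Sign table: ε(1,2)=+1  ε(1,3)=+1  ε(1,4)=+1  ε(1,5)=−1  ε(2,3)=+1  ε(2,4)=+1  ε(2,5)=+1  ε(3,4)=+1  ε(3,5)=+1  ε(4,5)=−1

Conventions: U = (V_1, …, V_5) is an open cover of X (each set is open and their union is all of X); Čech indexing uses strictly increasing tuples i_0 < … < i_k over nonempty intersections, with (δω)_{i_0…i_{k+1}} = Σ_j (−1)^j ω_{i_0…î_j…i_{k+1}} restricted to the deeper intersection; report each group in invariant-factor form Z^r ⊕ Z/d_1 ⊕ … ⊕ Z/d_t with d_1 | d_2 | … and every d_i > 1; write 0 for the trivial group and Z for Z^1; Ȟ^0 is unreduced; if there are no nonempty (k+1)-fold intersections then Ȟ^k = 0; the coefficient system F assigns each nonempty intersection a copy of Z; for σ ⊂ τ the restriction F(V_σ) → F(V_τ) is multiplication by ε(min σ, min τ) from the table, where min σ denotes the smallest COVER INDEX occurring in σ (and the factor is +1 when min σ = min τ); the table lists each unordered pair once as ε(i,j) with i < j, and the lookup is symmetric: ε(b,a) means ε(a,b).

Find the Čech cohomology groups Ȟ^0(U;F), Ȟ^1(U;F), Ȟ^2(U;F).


Ȟ^0 ≅ Z,  Ȟ^1 ≅ Z^2,  Ȟ^2 ≅ 0

nerve simplices:
  V12={x2} V13={x5} V14={x7} V15={x4} V23={x8} V45={x1,x6}
C dims 5,6; δ0: rk 4, SNF 1^4
degree 0: 5−4−0 = 1 → Ȟ^0 ≅ Z
degree 1: 6−0−4 = 2 → Ȟ^1 ≅ Z^2
degree 2: 0−0−0 = 0 → Ȟ^2 ≅ 0


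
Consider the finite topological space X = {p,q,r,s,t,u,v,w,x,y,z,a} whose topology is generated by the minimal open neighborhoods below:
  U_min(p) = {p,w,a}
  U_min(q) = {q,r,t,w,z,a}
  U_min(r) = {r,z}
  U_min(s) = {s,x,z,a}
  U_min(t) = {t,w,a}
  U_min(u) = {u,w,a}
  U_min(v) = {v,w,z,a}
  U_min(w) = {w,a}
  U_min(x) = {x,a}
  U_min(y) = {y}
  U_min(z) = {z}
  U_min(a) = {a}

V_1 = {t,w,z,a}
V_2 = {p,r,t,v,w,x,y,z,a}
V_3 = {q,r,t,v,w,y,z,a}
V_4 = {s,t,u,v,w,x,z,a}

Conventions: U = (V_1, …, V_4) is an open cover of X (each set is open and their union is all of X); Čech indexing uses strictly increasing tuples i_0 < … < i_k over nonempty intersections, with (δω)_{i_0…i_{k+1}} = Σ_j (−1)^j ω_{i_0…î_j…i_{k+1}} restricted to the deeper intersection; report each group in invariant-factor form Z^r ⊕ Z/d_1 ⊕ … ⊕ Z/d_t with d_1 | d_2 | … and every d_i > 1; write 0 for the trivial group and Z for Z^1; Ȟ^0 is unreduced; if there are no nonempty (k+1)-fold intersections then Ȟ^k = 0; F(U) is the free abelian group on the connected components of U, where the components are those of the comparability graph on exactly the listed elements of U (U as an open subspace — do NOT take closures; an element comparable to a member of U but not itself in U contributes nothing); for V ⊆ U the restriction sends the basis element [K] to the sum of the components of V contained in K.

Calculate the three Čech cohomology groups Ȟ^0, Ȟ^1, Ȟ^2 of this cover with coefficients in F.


Ȟ^0 = Z^2; Ȟ^1 = 0; Ȟ^2 = 0

nonempty overlaps:
  V12={t,w,z,a} V13={t,w,z,a} V14={t,w,z,a} V23={r,t,v,w,y,z,a} V24={t,v,w,x,z,a} V34={t,v,w,z,a}
  V123={t,w,z,a} V124={t,w,z,a} V134={t,w,z,a} V234={t,v,w,z,a}
  V1234={t,w,z,a}
components per intersection:
  V1: {t,w,a} {z}
  V2: {p,r,t,v,w,x,z,a} {y}
  V3: {q,r,t,v,w,z,a} {y}
  V4: {s,t,u,v,w,x,z,a}
  V12: {t,w,a} {z}
  V13: {t,w,a} {z}
  V14: {t,w,a} {z}
  V23: {r,t,v,w,z,a} {y}
  V24: {t,v,w,x,z,a}
  V34: {t,v,w,z,a}
  V123: {t,w,a} {z}
  V124: {t,w,a} {z}
  V134: {t,w,a} {z}
  V234: {t,v,w,z,a}
  V1234: {t,w,a} {z}
C dims 7,10,7,2; δ0: rk 5, SNF 1^5; δ1: rk 5, SNF 1^5; δ2: rk 2, SNF 1^2
degree 0: 7−5−0 = 2 → Ȟ^0 ≅ Z^2
degree 1: 10−5−5 = 0 → Ȟ^1 ≅ 0
degree 2: 7−2−5 = 0 → Ȟ^2 ≅ 0


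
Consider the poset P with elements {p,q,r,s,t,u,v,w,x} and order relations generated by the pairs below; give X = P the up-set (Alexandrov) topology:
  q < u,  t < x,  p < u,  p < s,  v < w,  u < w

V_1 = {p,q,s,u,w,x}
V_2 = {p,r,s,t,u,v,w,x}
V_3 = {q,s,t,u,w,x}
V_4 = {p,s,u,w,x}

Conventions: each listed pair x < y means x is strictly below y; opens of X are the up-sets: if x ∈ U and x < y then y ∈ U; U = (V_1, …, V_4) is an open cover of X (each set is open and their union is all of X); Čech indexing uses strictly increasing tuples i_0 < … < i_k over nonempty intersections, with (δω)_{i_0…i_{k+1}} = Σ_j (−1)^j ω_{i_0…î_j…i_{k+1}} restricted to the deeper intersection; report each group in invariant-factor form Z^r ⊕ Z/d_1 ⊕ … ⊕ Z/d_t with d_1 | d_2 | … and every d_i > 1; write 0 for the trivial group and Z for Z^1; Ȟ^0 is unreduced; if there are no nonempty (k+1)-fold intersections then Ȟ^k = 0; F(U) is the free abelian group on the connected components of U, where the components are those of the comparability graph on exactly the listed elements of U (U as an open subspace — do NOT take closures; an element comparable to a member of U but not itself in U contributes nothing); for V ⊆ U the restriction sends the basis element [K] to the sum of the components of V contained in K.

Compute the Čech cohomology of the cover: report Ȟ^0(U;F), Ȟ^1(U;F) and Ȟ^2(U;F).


Ȟ^0 = Z^3, Ȟ^1 = 0, Ȟ^2 = 0

nonempty overlaps:
  V12={p,s,u,w,x} V13={q,s,u,w,x} V14={p,s,u,w,x} V23={s,t,u,w,x} V24={p,s,u,w,x} V34={s,u,w,x}
  V123={s,u,w,x} V124={p,s,u,w,x} V134={s,u,w,x} V234={s,u,w,x}
  V1234={s,u,w,x}
components per intersection:
  V1: {p,q,s,u,w} {x}
  V2: {p,s,u,v,w} {r} {t,x}
  V3: {q,u,w} {s} {t,x}
  V4: {p,s,u,w} {x}
  V12: {p,s,u,w} {x}
  V13: {q,u,w} {s} {x}
  V14: {p,s,u,w} {x}
  V23: {s} {t,x} {u,w}
  V24: {p,s,u,w} {x}
  V34: {s} {u,w} {x}
  V123: {s} {u,w} {x}
  V124: {p,s,u,w} {x}
  V134: {s} {u,w} {x}
  V234: {s} {u,w} {x}
  V1234: {s} {u,w} {x}
C dims 10,15,11,3; δ0: rk 7, SNF 1^7; δ1: rk 8, SNF 1^8; δ2: rk 3, SNF 1^3
degree 0: 10−7−0 = 3 → Ȟ^0 ≅ Z^3
degree 1: 15−8−7 = 0 → Ȟ^1 ≅ 0
degree 2: 11−3−8 = 0 → Ȟ^2 ≅ 0


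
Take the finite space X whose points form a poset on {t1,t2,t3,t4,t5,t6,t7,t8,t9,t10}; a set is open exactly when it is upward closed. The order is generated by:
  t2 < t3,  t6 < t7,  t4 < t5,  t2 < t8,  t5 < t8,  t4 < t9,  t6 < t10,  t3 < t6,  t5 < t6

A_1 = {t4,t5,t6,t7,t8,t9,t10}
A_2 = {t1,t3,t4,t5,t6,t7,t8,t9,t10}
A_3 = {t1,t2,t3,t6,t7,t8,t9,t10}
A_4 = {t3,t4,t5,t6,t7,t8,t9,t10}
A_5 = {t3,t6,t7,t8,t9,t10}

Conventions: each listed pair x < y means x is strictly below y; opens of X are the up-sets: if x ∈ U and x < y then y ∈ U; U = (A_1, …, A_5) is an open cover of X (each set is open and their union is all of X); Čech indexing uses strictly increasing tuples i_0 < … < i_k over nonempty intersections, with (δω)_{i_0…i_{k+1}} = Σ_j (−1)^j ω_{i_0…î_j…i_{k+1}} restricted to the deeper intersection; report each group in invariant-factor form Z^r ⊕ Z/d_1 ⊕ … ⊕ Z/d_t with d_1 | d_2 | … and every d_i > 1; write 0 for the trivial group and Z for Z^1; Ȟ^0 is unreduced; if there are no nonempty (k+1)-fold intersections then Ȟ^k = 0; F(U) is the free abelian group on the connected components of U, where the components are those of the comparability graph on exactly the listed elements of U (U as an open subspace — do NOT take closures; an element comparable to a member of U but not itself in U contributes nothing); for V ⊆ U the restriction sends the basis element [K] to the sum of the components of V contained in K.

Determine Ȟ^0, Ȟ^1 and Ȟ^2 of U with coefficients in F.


Ȟ^0 ≅ Z^2,  Ȟ^1 ≅ Z,  Ȟ^2 ≅ 0

nerve of the cover:
  A12={t4,t5,t6,t7,t8,t9,t10} A13={t6,t7,t8,t9,t10} A14={t4,t5,t6,t7,t8,t9,t10} A15={t6,t7,t8,t9,t10} A23={t1,t3,t6,t7,t8,t9,t10} A24={t3,t4,t5,t6,t7,t8,t9,t10} A25={t3,t6,t7,t8,t9,t10} A34={t3,t6,t7,t8,t9,t10} A35={t3,t6,t7,t8,t9,t10} A45={t3,t6,t7,t8,t9,t10}
  A123={t6,t7,t8,t9,t10} A124={t4,t5,t6,t7,t8,t9,t10} A125={t6,t7,t8,t9,t10} A134={t6,t7,t8,t9,t10} A135={t6,t7,t8,t9,t10} A145={t6,t7,t8,t9,t10} A234={t3,t6,t7,t8,t9,t10} A235={t3,t6,t7,t8,t9,t10} A245={t3,t6,t7,t8,t9,t10} A345={t3,t6,t7,t8,t9,t10}
  A1234={t6,t7,t8,t9,t10} A1235={t6,t7,t8,t9,t10} A1245={t6,t7,t8,t9,t10} A1345={t6,t7,t8,t9,t10} A2345={t3,t6,t7,t8,t9,t10}
  A12345={t6,t7,t8,t9,t10}
components per intersection:
  A1: {t4,t5,t6,t7,t8,t9,t10}
  A2: {t1} {t3,t4,t5,t6,t7,t8,t9,t10}
  A3: {t1} {t2,t3,t6,t7,t8,t10} {t9}
  A4: {t3,t4,t5,t6,t7,t8,t9,t10}
  A5: {t3,t6,t7,t10} {t8} {t9}
  A12: {t4,t5,t6,t7,t8,t9,t10}
  A13: {t6,t7,t10} {t8} {t9}
  A14: {t4,t5,t6,t7,t8,t9,t10}
  A15: {t6,t7,t10} {t8} {t9}
  A23: {t1} {t3,t6,t7,t10} {t8} {t9}
  A24: {t3,t4,t5,t6,t7,t8,t9,t10}
  A25: {t3,t6,t7,t10} {t8} {t9}
  A34: {t3,t6,t7,t10} {t8} {t9}
  A35: {t3,t6,t7,t10} {t8} {t9}
  A45: {t3,t6,t7,t10} {t8} {t9}
  A123: {t6,t7,t10} {t8} {t9}
  A124: {t4,t5,t6,t7,t8,t9,t10}
  A125: {t6,t7,t10} {t8} {t9}
  A134: {t6,t7,t10} {t8} {t9}
  A135: {t6,t7,t10} {t8} {t9}
  A145: {t6,t7,t10} {t8} {t9}
  A234: {t3,t6,t7,t10} {t8} {t9}
  A235: {t3,t6,t7,t10} {t8} {t9}
  A245: {t3,t6,t7,t10} {t8} {t9}
  A345: {t3,t6,t7,t10} {t8} {t9}
  A1234: {t6,t7,t10} {t8} {t9}
  A1235: {t6,t7,t10} {t8} {t9}
  A1245: {t6,t7,t10} {t8} {t9}
  A1345: {t6,t7,t10} {t8} {t9}
  A2345: {t3,t6,t7,t10} {t8} {t9}
  A12345: {t6,t7,t10} {t8} {t9}
C dims 10,25,28,15; δ0: rk 8, SNF 1^8; δ1: rk 16, SNF 1^16; δ2: rk 12, SNF 1^12
Ȟ^0 = (10 − 8) − 0 = 2, so Ȟ^0 ≅ Z^2
Ȟ^1 = (25 − 16) − 8 = 1, so Ȟ^1 ≅ Z
Ȟ^2 = (28 − 12) − 16 = 0, so Ȟ^2 ≅ 0


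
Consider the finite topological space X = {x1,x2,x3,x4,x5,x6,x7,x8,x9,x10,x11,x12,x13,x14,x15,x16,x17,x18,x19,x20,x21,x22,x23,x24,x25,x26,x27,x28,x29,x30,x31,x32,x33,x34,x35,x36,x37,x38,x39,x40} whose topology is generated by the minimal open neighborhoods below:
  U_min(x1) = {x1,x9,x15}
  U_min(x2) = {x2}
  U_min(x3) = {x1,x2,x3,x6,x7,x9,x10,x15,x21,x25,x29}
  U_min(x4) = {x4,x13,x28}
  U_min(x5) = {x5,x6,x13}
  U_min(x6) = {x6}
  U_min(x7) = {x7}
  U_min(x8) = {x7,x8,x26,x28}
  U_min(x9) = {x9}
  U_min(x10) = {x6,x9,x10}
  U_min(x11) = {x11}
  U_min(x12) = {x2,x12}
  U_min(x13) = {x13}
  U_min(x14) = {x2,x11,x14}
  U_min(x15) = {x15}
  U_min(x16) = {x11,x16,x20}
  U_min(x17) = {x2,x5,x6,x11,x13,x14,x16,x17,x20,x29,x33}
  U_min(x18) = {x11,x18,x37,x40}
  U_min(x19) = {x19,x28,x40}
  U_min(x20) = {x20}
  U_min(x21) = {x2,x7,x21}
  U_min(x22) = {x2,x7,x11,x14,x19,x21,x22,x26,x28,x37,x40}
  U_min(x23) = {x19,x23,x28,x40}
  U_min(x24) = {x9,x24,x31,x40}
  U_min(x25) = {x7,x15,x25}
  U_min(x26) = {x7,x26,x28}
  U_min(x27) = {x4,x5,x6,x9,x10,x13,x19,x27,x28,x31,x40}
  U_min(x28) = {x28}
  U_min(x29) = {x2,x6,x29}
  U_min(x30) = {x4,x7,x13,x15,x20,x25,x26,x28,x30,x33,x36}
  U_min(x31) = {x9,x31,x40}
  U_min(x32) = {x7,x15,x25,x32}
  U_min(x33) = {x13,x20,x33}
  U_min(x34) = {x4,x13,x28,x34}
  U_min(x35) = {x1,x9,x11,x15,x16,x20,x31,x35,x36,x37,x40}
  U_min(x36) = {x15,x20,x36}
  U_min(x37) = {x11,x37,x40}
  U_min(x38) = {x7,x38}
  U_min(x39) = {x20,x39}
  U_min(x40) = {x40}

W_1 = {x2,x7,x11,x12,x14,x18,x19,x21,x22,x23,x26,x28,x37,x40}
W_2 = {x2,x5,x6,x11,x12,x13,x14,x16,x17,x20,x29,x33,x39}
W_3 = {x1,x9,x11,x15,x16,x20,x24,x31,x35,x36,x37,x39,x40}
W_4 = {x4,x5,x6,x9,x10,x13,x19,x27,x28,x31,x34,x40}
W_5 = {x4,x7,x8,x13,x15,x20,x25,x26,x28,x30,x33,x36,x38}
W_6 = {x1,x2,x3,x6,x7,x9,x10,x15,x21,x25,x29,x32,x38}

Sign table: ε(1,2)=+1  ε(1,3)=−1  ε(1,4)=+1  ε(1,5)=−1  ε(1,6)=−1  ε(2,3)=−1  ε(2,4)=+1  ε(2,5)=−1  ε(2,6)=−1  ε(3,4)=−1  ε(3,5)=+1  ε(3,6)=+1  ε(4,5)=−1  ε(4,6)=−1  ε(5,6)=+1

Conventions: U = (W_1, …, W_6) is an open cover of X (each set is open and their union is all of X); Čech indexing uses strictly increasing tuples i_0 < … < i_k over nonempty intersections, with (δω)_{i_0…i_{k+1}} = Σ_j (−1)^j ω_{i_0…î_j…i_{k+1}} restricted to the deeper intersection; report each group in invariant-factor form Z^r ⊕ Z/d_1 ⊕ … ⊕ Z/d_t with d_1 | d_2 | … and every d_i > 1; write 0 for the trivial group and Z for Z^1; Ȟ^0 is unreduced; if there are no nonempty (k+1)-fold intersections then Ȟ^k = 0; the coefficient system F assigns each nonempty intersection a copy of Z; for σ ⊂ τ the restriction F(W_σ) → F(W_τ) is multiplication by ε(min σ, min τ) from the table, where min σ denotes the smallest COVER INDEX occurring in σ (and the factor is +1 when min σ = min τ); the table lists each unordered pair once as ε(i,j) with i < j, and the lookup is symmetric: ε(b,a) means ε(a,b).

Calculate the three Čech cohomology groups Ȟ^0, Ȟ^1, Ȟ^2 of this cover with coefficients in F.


intersection data:
  W12={x2,x11,x12,x14} W13={x11,x37,x40} W14={x19,x28,x40} W15={x7,x26,x28} W16={x2,x7,x21} W23={x11,x16,x20,x39} W24={x5,x6,x13} W25={x13,x20,x33} W26={x2,x6,x29} W34={x9,x31,x40} W35={x15,x20,x36} W36={x1,x9,x15} W45={x4,x13,x28} W46={x6,x9,x10} W56={x7,x15,x25,x38}
  W123={x11} W126={x2} W134={x40} W145={x28} W156={x7} W235={x20} W245={x13} W246={x6} W346={x9} W356={x15}
C dims 6,15,10; δ0: rk 5, SNF 1^5; δ1: rk 10, SNF 1^9·2
Ȟ^0 = (6 − 5) − 0 = 1, so Ȟ^0 ≅ Z
Ȟ^1 = (15 − 10) − 5 = 0, so Ȟ^1 ≅ 0
Ȟ^2 = (10 − 0) − 10 = 0 plus torsion [2], so Ȟ^2 ≅ Z/2

Ȟ^0(U;F) ≅ Z, Ȟ^1(U;F) ≅ 0, Ȟ^2(U;F) ≅ Z/2


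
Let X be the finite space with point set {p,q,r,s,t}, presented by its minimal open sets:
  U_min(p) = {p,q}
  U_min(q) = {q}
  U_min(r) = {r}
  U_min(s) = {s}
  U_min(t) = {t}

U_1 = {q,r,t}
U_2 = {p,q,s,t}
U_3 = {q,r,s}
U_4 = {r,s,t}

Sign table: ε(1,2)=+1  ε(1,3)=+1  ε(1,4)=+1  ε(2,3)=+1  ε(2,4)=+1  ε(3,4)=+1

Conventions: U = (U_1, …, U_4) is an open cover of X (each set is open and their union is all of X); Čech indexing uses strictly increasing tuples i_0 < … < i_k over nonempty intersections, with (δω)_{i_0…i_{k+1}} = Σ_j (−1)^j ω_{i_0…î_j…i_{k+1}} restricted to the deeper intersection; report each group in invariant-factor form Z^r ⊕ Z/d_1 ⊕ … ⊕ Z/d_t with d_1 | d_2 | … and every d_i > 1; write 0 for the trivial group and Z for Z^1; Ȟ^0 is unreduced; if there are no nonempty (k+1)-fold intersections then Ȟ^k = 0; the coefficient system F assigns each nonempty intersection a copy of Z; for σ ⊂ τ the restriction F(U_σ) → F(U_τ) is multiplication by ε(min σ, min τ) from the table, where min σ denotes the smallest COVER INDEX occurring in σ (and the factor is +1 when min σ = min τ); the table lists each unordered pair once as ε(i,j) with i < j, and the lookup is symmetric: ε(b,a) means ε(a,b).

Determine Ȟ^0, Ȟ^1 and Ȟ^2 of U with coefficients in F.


nerve simplices:
  U12={q,t} U13={q,r} U14={r,t} U23={q,s} U24={s,t} U34={r,s}
  U123={q} U124={t} U134={r} U234={s}
C dims 4,6,4; δ0: rk 3, SNF 1^3; δ1: rk 3, SNF 1^3
degree 0: 4−3−0 = 1 → Ȟ^0 ≅ Z
degree 1: 6−3−3 = 0 → Ȟ^1 ≅ 0
degree 2: 4−0−3 = 1 → Ȟ^2 ≅ Z

Ȟ^0 = Z; Ȟ^1 = 0; Ȟ^2 = Z


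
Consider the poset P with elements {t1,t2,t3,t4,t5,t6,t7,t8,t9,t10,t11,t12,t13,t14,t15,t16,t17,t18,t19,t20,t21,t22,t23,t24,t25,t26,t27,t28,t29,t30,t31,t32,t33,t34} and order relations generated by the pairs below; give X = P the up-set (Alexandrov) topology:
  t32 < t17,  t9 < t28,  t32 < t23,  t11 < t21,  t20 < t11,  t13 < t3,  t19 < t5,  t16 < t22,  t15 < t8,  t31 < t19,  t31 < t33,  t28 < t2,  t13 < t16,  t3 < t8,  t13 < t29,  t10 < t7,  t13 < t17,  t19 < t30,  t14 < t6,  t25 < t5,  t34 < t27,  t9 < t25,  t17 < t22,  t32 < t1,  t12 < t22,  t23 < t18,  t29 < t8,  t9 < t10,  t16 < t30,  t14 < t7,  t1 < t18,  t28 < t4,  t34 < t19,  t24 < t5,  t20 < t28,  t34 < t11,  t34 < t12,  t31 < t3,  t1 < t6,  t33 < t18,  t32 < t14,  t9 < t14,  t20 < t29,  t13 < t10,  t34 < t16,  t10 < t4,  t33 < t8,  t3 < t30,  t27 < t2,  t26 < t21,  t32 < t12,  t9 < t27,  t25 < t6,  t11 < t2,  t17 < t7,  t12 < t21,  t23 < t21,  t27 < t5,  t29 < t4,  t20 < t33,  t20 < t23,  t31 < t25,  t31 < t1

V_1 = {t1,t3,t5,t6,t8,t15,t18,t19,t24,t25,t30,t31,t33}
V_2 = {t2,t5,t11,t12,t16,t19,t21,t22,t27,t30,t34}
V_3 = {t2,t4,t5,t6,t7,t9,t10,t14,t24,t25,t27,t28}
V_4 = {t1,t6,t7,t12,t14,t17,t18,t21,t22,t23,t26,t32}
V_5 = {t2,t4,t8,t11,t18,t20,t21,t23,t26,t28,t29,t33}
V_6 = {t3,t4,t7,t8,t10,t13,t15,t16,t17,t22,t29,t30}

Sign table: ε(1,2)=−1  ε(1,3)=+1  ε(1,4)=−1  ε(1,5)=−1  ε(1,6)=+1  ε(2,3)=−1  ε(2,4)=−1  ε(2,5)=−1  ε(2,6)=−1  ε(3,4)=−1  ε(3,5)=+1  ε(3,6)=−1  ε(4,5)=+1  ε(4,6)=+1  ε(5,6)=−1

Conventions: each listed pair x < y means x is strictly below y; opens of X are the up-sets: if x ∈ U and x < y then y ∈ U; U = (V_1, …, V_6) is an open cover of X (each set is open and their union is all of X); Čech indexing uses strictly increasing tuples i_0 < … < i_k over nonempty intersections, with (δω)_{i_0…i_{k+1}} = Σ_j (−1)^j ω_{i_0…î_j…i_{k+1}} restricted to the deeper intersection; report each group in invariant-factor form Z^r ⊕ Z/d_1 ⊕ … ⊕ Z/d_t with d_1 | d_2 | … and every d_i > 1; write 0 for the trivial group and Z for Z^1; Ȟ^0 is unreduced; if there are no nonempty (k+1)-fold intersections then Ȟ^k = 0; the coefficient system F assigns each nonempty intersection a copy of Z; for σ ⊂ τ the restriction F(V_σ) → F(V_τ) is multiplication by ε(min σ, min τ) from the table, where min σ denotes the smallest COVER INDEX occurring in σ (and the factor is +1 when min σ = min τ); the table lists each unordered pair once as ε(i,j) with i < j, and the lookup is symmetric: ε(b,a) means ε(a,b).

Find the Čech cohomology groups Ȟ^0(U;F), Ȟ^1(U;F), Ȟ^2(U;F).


nerve simplices:
  V12={t5,t19,t30} V13={t5,t6,t24,t25} V14={t1,t6,t18} V15={t8,t18,t33} V16={t3,t8,t15,t30} V23={t2,t5,t27} V24={t12,t21,t22} V25={t2,t11,t21} V26={t16,t22,t30} V34={t6,t7,t14} V35={t2,t4,t28} V36={t4,t7,t10} V45={t18,t21,t23,t26} V46={t7,t17,t22} V56={t4,t8,t29}
  V123={t5} V126={t30} V134={t6} V145={t18} V156={t8} V235={t2} V245={t21} V246={t22} V346={t7} V356={t4}
C dims 6,15,10; δ0: rk 6, SNF 1^5·2; δ1: rk 9, SNF 1^9
degree 0: 6−6−0 = 0 → Ȟ^0 ≅ 0
degree 1: 15−9−6 = 0 plus torsion [2] → Ȟ^1 ≅ Z/2
degree 2: 10−0−9 = 1 → Ȟ^2 ≅ Z

Ȟ^0 = 0; Ȟ^1 = Z/2; Ȟ^2 = Z
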